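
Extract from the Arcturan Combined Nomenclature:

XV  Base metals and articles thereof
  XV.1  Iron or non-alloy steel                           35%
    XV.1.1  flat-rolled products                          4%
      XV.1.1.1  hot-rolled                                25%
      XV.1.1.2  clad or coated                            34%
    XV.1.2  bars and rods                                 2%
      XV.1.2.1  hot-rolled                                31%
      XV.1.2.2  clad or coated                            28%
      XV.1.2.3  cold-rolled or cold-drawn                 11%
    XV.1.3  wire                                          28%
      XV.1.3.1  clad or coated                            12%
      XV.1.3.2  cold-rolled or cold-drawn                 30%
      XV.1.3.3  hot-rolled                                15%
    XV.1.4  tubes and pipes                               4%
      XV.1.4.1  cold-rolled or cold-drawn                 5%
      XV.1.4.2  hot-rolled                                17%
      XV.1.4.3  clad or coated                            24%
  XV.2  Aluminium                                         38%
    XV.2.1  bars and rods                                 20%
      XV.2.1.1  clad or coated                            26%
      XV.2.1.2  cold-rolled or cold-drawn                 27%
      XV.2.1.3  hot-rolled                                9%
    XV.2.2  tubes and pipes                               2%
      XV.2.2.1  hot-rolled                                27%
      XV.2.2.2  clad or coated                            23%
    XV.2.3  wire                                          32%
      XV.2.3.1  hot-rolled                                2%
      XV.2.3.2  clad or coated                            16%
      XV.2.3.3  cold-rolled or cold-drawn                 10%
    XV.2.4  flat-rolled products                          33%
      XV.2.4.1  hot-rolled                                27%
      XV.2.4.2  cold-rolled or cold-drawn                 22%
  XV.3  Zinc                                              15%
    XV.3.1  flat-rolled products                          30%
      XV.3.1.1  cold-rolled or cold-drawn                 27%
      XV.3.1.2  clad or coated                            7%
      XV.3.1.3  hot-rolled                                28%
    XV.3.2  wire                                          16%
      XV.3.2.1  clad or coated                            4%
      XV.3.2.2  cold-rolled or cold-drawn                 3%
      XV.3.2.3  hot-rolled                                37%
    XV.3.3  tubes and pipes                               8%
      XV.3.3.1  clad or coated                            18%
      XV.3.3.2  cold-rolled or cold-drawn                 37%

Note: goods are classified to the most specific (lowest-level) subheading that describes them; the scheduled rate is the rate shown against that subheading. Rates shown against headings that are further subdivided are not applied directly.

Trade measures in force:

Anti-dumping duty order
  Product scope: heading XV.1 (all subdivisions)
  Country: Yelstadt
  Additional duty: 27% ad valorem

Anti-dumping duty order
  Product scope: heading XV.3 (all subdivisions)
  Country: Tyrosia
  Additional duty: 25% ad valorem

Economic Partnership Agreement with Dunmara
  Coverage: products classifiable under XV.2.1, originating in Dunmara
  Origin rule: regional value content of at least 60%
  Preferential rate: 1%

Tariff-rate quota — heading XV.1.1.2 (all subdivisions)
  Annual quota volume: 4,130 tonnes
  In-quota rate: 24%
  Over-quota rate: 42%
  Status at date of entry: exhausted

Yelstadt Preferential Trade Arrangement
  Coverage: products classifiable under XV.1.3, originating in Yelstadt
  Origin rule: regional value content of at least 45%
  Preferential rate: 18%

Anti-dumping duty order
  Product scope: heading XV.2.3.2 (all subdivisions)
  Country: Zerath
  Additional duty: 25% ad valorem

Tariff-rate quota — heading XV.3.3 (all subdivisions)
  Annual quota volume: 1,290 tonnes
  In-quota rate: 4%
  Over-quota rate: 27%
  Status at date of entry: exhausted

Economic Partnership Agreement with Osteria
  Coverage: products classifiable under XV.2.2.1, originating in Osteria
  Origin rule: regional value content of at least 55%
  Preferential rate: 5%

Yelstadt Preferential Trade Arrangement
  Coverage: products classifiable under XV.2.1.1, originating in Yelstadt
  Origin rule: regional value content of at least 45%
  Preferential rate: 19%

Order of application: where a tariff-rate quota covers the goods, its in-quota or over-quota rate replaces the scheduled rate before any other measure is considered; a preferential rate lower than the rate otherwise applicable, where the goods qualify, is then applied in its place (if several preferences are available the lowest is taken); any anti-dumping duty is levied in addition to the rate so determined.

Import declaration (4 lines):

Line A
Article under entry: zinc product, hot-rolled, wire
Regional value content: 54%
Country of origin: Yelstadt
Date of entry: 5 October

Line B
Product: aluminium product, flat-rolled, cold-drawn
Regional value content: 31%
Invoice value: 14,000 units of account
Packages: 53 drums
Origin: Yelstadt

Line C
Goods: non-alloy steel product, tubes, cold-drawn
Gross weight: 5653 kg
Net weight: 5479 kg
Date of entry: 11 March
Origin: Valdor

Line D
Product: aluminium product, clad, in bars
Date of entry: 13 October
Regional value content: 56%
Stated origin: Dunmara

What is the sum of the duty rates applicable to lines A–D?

90%

Line A: zinc → XV.3; wire → XV.3.2; hot-rolled → XV.3.2.3. Scheduled 37%. Yelstadt agreement on XV.1.3: XV.3.2.3 not covered; Yelstadt agreement on XV.2.1.1: XV.3.2.3 not covered. → 37%.
Line B: aluminium → XV.2; flat-rolled → XV.2.4; cold-drawn → XV.2.4.2. Scheduled 22%. Yelstadt agreement on XV.1.3: XV.2.4.2 not covered; Yelstadt agreement on XV.2.1.1: XV.2.4.2 not covered. → 22%.
Line C: non-alloy steel → XV.1; tubes → XV.1.4; cold-drawn → XV.1.4.1. Scheduled 5%. No special measure applies. → 5%.
Line D: aluminium → XV.2; in bars → XV.2.1; clad → XV.2.1.1. Scheduled 26%. Dunmara agreement on XV.2.1: RVC < 60%. → 26%.
Sum: 37% + 22% + 5% + 26% = 90%.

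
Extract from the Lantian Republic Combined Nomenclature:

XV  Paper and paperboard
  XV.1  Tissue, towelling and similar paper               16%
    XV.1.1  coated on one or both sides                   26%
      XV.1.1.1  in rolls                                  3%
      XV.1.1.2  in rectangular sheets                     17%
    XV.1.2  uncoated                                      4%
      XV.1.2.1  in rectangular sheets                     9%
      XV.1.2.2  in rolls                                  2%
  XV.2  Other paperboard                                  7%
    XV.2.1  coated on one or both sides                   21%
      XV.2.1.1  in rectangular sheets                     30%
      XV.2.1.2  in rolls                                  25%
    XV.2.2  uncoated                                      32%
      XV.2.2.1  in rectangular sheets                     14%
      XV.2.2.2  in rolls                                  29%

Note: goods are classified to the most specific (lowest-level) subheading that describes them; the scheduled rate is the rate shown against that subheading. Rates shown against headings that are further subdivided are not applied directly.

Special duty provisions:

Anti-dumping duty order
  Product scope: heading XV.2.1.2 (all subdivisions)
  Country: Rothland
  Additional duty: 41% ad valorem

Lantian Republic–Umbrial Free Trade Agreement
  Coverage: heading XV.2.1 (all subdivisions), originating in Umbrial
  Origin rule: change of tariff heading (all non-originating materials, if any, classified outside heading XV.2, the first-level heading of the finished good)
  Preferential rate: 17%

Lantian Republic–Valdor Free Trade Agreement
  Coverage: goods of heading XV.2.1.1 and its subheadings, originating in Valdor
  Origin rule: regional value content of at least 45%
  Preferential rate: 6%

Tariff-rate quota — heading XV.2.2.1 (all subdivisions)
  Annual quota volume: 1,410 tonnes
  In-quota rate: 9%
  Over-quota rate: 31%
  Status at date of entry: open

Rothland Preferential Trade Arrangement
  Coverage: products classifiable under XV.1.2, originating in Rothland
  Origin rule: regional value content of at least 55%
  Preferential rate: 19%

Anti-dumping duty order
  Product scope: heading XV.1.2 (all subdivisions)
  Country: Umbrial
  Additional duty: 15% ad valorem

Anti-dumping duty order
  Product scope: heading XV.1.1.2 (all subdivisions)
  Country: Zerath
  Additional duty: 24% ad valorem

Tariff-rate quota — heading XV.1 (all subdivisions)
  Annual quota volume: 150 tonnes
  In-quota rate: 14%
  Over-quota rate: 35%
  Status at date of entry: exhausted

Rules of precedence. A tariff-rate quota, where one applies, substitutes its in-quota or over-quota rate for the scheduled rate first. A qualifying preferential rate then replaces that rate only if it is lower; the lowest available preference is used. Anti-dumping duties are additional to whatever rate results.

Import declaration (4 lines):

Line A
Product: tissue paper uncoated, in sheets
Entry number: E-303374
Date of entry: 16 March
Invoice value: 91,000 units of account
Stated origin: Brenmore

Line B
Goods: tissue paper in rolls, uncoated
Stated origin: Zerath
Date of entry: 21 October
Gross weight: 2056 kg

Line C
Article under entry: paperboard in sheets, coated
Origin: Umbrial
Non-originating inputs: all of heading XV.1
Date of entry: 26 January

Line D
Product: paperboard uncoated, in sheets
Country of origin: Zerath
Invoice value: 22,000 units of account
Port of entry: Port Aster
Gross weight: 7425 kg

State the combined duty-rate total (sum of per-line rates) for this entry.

Line A: tissue paper → XV.1; uncoated → XV.1.2; in sheets → XV.1.2.1. Scheduled 9%. quota on XV.1 exhausted → over-quota 35%. → 35%.
Line B: tissue paper → XV.1; uncoated → XV.1.2; in rolls → XV.1.2.2. Scheduled 2%. quota on XV.1 exhausted → over-quota 35%. → 35%.
Line C: paperboard → XV.2; coated → XV.2.1; in sheets → XV.2.1.1. Scheduled 30%. Umbrial agreement on XV.2.1: CTH met → 17% available; preferential 17%. → 17%.
Line D: paperboard → XV.2; uncoated → XV.2.2; in sheets → XV.2.2.1. Scheduled 14%. quota on XV.2.2.1 open → in-quota 9%. → 9%.
Sum: 35% + 35% + 17% + 9% = 96%.

96%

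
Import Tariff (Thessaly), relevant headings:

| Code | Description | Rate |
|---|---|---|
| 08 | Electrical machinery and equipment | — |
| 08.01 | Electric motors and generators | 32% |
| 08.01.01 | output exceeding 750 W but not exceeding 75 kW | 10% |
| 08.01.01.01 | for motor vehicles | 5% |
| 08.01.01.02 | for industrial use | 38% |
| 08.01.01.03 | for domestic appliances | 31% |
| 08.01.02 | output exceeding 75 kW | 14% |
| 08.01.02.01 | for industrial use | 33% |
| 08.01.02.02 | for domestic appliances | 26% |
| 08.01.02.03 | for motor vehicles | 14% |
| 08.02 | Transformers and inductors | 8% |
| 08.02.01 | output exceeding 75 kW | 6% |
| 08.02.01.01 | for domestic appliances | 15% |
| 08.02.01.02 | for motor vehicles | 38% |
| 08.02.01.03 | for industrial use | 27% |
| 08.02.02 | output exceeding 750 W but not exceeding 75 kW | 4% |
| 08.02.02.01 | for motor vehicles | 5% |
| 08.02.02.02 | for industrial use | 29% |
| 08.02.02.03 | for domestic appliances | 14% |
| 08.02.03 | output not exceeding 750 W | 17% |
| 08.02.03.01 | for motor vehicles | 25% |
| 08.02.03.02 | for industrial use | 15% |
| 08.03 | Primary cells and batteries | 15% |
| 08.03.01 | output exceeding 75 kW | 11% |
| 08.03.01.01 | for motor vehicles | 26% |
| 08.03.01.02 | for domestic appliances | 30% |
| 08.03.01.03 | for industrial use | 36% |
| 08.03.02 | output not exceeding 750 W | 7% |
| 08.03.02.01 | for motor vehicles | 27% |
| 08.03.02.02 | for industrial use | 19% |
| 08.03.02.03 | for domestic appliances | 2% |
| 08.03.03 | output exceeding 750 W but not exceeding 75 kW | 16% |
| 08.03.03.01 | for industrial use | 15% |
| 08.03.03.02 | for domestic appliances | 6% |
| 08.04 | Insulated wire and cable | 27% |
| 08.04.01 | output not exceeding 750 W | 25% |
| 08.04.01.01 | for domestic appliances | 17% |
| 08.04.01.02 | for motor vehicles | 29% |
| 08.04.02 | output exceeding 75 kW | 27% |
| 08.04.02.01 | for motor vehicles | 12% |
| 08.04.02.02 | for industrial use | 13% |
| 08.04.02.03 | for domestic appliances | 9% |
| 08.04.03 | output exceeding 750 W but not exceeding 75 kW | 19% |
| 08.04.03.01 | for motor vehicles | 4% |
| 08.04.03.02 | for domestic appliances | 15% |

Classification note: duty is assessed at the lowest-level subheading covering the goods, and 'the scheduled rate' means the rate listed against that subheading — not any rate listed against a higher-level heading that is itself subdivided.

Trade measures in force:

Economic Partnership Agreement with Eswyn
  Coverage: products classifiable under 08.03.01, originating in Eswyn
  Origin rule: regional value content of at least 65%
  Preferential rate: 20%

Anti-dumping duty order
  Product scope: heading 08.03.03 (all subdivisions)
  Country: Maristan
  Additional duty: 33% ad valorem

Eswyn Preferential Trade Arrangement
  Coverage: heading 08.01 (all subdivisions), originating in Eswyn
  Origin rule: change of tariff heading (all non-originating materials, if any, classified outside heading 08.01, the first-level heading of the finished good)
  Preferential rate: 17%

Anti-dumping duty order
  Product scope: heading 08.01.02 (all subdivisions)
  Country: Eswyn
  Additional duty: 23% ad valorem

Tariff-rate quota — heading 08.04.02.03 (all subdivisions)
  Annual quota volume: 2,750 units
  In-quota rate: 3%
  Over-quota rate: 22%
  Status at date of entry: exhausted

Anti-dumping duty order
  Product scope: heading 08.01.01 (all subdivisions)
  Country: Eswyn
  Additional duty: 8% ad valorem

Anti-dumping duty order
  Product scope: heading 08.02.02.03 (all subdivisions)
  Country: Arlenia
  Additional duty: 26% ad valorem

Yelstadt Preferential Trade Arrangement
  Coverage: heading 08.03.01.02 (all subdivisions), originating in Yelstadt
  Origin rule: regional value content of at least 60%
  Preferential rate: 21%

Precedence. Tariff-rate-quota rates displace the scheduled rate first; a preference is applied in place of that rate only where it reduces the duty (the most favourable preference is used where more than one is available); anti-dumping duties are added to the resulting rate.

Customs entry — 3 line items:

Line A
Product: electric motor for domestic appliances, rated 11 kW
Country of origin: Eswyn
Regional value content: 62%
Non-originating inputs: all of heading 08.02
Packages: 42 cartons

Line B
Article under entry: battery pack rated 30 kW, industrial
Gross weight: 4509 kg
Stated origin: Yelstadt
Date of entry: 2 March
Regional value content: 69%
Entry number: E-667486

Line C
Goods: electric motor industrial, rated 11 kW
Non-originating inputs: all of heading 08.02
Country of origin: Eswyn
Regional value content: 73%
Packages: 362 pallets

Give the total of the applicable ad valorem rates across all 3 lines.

Line A: electric motor → 08.01; rated 11 kW → 08.01.01; for domestic appliances → 08.01.01.03. Scheduled 31%. Eswyn agreement on 08.03.01: 08.01.01.03 not covered; Eswyn agreement on 08.01: CTH met → 17% available; preferential 17%; anti-dumping (Eswyn, 08.01.01): +8%; total 17% + 8% = 25%. → 25%.
Line B: battery pack → 08.03; rated 30 kW → 08.03.03; industrial → 08.03.03.01. Scheduled 15%. Yelstadt agreement on 08.03.01.02: 08.03.03.01 not covered. → 15%.
Line C: electric motor → 08.01; rated 11 kW → 08.01.01; industrial → 08.01.01.02. Scheduled 38%. Eswyn agreement on 08.03.01: 08.01.01.02 not covered; Eswyn agreement on 08.01: CTH met → 17% available; preferential 17%; anti-dumping (Eswyn, 08.01.01): +8%; total 17% + 8% = 25%. → 25%.
Sum: 25% + 15% + 25% = 65%.

65%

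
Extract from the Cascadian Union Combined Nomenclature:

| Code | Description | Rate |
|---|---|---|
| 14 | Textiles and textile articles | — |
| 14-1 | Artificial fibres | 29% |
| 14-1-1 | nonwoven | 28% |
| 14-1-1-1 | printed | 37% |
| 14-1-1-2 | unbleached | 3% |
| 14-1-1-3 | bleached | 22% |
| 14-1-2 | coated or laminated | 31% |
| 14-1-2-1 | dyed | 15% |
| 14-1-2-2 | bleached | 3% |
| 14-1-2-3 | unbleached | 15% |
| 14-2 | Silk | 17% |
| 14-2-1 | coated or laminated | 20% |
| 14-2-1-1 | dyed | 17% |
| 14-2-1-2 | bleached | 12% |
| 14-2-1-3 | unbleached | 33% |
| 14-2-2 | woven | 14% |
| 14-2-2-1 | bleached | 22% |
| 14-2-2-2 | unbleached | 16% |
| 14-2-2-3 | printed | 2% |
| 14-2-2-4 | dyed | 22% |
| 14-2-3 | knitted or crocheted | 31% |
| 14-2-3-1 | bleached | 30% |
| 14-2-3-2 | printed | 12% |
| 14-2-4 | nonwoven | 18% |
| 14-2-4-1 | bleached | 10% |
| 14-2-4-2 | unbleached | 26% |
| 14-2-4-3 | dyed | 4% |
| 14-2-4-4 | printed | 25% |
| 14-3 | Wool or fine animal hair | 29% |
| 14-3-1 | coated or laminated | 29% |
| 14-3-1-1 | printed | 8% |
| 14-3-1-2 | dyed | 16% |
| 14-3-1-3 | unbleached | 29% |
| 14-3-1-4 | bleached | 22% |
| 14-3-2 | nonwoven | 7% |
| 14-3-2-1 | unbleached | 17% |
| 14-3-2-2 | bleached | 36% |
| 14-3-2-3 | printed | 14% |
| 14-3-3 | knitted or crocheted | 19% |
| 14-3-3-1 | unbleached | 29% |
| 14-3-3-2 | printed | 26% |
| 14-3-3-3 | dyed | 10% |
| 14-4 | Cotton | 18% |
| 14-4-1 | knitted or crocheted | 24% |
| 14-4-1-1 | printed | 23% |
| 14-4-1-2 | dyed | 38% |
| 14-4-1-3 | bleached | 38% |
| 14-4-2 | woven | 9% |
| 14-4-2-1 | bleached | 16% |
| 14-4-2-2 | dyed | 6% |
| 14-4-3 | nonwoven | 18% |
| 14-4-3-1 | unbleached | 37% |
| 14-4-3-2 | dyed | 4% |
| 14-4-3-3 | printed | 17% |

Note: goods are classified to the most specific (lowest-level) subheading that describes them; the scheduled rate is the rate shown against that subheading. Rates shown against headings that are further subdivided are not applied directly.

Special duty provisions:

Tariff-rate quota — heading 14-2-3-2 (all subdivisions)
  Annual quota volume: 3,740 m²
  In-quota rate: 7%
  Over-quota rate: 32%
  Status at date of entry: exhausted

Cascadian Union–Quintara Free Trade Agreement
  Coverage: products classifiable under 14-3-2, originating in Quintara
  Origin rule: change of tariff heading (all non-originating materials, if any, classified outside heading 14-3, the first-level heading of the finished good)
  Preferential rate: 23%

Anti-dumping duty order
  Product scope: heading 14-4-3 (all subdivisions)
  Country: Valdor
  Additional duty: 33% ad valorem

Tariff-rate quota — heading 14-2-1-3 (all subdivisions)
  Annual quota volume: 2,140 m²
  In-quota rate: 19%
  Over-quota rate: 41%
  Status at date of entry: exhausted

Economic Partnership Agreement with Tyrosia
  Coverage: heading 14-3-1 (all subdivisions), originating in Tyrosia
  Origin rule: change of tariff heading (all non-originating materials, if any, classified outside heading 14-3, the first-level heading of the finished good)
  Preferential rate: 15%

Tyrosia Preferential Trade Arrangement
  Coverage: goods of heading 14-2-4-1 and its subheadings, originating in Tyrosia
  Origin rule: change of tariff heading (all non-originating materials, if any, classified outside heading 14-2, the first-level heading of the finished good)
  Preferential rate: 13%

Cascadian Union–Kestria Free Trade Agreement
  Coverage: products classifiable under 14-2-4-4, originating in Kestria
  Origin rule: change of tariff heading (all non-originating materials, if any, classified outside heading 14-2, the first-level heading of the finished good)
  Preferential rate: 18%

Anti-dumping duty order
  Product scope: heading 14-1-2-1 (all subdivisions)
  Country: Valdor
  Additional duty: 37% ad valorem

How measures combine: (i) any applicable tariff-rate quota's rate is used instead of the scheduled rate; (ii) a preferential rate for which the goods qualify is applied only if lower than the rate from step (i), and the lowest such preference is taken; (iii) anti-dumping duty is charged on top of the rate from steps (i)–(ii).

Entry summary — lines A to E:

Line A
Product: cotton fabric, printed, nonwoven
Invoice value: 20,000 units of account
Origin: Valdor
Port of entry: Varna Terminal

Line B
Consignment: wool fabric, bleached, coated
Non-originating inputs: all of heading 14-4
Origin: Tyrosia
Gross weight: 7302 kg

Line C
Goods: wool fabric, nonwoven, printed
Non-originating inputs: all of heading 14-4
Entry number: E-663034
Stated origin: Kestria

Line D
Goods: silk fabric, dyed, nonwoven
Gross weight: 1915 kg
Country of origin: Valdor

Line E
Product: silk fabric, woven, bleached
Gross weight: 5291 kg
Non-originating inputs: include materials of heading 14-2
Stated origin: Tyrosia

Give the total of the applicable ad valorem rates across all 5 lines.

Line A: cotton → 14-4; nonwoven → 14-4-3; printed → 14-4-3-3. Scheduled 17%. anti-dumping (Valdor, 14-4-3): +33%; total 17% + 33% = 50%. → 50%.
Line B: wool → 14-3; coated → 14-3-1; bleached → 14-3-1-4. Scheduled 22%. Tyrosia agreement on 14-3-1: CTH met → 15% available; Tyrosia agreement on 14-2-4-1: 14-3-1-4 not covered; preferential 15%. → 15%.
Line C: wool → 14-3; nonwoven → 14-3-2; printed → 14-3-2-3. Scheduled 14%. Kestria agreement on 14-2-4-4: 14-3-2-3 not covered. → 14%.
Line D: silk → 14-2; nonwoven → 14-2-4; dyed → 14-2-4-3. Scheduled 4%. No special measure applies. → 4%.
Line E: silk → 14-2; woven → 14-2-2; bleached → 14-2-2-1. Scheduled 22%. Tyrosia agreement on 14-3-1: 14-2-2-1 not covered; Tyrosia agreement on 14-2-4-1: 14-2-2-1 not covered. → 22%.
Sum: 50% + 15% + 14% + 4% + 22% = 105%.

105%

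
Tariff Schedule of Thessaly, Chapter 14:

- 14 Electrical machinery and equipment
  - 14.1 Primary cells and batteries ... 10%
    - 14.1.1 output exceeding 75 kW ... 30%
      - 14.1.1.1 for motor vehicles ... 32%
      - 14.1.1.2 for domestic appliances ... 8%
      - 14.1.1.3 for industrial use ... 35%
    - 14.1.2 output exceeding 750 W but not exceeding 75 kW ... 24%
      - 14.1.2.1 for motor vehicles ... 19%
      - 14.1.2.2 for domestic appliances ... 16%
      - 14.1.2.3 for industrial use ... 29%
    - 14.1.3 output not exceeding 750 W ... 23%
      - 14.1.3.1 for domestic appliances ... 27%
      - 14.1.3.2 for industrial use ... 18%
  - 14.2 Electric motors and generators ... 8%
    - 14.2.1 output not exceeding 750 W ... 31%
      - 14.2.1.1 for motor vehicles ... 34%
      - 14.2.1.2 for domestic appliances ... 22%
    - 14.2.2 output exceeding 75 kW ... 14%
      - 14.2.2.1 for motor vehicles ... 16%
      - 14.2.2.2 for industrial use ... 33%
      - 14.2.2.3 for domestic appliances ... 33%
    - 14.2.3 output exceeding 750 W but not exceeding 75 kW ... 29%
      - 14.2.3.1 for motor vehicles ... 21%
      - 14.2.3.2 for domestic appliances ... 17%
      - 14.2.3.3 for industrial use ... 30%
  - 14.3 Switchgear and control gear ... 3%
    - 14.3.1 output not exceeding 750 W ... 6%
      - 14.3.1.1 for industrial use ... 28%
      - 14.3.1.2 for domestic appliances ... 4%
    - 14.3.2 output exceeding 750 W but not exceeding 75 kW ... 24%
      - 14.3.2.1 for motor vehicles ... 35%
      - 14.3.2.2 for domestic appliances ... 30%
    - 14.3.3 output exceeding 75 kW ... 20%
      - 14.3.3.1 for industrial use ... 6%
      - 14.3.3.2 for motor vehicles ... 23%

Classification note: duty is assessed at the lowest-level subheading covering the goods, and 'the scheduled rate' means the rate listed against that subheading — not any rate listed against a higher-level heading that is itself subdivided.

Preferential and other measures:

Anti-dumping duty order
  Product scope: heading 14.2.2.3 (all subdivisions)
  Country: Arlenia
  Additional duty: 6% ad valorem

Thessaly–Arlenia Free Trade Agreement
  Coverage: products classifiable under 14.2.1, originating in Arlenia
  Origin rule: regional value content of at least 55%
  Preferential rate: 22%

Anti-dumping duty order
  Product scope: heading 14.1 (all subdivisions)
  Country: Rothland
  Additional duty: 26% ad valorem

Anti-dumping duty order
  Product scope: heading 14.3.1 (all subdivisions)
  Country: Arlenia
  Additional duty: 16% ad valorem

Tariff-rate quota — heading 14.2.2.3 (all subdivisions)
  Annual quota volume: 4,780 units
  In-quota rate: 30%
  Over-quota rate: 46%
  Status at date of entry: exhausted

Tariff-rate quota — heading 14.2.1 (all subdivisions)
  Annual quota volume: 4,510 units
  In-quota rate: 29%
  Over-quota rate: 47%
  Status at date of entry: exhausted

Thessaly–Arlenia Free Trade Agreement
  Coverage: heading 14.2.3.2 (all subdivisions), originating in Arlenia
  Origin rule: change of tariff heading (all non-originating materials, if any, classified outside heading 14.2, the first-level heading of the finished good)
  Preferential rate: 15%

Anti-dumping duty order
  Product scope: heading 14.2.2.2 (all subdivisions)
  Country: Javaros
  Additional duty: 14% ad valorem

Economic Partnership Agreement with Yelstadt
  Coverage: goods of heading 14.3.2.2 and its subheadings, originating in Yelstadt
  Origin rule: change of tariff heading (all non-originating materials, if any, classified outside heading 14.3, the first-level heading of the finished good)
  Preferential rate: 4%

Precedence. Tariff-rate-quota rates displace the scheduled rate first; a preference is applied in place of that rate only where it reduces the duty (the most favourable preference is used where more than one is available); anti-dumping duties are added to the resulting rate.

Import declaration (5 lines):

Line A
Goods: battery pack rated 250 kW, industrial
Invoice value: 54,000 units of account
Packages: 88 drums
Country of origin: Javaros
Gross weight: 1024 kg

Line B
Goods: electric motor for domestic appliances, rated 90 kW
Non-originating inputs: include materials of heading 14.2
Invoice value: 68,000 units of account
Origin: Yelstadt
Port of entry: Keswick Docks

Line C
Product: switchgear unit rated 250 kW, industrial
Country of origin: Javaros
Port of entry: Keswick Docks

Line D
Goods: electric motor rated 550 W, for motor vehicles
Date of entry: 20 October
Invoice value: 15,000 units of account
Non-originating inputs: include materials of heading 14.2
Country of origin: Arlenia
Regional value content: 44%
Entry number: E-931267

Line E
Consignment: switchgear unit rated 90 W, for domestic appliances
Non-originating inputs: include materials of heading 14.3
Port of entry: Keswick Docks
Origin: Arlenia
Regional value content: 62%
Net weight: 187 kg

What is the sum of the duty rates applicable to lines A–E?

Line A: battery pack → 14.1; rated 250 kW → 14.1.1; industrial → 14.1.1.3. Scheduled 35%. No special measure applies. → 35%.
Line B: electric motor → 14.2; rated 90 kW → 14.2.2; for domestic appliances → 14.2.2.3. Scheduled 33%. quota on 14.2.2.3 exhausted → over-quota 46%; Yelstadt agreement on 14.3.2.2: 14.2.2.3 not covered. → 46%.
Line C: switchgear unit → 14.3; rated 250 kW → 14.3.3; industrial → 14.3.3.1. Scheduled 6%. No special measure applies. → 6%.
Line D: electric motor → 14.2; rated 550 W → 14.2.1; for motor vehicles → 14.2.1.1. Scheduled 34%. quota on 14.2.1 exhausted → over-quota 47%; Arlenia agreement on 14.2.1: RVC < 55%; Arlenia agreement on 14.2.3.2: 14.2.1.1 not covered. → 47%.
Line E: switchgear unit → 14.3; rated 90 W → 14.3.1; for domestic appliances → 14.3.1.2. Scheduled 4%. Arlenia agreement on 14.2.1: 14.3.1.2 not covered; Arlenia agreement on 14.2.3.2: 14.3.1.2 not covered; anti-dumping (Arlenia, 14.3.1): +16%; total 4% + 16% = 20%. → 20%.
Sum: 35% + 46% + 6% + 47% + 20% = 154%.

154%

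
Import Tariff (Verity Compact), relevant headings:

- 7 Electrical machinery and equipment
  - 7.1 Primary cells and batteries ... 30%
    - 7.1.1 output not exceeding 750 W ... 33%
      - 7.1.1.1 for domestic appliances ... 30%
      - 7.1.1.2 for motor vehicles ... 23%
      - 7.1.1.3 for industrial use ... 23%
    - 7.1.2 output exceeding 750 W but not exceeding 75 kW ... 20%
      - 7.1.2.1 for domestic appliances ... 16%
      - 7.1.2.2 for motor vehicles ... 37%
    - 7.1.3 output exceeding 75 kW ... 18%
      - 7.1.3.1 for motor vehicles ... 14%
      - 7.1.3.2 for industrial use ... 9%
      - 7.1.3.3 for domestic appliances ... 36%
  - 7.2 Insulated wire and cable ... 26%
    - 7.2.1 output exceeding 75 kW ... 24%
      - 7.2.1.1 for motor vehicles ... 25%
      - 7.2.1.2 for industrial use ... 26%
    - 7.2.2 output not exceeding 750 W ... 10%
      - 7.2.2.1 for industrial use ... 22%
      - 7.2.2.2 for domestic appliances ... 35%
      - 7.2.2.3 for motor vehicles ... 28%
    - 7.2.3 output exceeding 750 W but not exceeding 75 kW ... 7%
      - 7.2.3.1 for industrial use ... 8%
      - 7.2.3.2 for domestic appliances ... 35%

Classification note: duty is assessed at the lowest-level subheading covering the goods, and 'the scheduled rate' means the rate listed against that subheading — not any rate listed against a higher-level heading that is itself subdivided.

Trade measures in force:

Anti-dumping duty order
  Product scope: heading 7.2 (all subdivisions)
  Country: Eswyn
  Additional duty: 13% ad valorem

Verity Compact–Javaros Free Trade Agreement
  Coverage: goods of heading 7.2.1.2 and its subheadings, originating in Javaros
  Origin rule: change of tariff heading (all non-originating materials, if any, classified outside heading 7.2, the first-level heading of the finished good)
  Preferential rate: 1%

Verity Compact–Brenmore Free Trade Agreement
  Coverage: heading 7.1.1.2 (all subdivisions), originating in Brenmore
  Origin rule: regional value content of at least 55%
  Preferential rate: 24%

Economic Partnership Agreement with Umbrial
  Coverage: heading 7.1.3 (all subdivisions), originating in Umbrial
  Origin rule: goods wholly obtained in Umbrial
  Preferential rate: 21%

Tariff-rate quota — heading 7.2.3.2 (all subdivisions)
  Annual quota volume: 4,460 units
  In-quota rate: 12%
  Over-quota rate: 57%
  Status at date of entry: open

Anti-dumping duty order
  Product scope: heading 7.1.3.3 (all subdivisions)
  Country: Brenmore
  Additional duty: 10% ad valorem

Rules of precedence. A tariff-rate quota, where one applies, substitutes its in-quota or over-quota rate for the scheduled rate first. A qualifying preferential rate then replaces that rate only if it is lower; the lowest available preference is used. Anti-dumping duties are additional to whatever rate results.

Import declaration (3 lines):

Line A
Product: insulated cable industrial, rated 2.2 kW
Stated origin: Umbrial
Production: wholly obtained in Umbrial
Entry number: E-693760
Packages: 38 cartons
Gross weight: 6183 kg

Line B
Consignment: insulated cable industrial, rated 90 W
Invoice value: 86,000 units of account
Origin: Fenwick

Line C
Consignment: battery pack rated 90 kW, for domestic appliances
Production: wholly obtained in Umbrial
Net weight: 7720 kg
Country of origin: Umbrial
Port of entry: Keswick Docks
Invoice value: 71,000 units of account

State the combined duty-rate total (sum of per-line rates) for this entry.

Line A: insulated cable → 7.2; rated 2.2 kW → 7.2.3; industrial → 7.2.3.1. Scheduled 8%. Umbrial agreement on 7.1.3: 7.2.3.1 not covered. → 8%.
Line B: insulated cable → 7.2; rated 90 W → 7.2.2; industrial → 7.2.2.1. Scheduled 22%. No special measure applies. → 22%.
Line C: battery pack → 7.1; rated 90 kW → 7.1.3; for domestic appliances → 7.1.3.3. Scheduled 36%. Umbrial agreement on 7.1.3: wholly obtained → 21% available; preferential 21%. → 21%.
Sum: 8% + 22% + 21% = 51%.

51%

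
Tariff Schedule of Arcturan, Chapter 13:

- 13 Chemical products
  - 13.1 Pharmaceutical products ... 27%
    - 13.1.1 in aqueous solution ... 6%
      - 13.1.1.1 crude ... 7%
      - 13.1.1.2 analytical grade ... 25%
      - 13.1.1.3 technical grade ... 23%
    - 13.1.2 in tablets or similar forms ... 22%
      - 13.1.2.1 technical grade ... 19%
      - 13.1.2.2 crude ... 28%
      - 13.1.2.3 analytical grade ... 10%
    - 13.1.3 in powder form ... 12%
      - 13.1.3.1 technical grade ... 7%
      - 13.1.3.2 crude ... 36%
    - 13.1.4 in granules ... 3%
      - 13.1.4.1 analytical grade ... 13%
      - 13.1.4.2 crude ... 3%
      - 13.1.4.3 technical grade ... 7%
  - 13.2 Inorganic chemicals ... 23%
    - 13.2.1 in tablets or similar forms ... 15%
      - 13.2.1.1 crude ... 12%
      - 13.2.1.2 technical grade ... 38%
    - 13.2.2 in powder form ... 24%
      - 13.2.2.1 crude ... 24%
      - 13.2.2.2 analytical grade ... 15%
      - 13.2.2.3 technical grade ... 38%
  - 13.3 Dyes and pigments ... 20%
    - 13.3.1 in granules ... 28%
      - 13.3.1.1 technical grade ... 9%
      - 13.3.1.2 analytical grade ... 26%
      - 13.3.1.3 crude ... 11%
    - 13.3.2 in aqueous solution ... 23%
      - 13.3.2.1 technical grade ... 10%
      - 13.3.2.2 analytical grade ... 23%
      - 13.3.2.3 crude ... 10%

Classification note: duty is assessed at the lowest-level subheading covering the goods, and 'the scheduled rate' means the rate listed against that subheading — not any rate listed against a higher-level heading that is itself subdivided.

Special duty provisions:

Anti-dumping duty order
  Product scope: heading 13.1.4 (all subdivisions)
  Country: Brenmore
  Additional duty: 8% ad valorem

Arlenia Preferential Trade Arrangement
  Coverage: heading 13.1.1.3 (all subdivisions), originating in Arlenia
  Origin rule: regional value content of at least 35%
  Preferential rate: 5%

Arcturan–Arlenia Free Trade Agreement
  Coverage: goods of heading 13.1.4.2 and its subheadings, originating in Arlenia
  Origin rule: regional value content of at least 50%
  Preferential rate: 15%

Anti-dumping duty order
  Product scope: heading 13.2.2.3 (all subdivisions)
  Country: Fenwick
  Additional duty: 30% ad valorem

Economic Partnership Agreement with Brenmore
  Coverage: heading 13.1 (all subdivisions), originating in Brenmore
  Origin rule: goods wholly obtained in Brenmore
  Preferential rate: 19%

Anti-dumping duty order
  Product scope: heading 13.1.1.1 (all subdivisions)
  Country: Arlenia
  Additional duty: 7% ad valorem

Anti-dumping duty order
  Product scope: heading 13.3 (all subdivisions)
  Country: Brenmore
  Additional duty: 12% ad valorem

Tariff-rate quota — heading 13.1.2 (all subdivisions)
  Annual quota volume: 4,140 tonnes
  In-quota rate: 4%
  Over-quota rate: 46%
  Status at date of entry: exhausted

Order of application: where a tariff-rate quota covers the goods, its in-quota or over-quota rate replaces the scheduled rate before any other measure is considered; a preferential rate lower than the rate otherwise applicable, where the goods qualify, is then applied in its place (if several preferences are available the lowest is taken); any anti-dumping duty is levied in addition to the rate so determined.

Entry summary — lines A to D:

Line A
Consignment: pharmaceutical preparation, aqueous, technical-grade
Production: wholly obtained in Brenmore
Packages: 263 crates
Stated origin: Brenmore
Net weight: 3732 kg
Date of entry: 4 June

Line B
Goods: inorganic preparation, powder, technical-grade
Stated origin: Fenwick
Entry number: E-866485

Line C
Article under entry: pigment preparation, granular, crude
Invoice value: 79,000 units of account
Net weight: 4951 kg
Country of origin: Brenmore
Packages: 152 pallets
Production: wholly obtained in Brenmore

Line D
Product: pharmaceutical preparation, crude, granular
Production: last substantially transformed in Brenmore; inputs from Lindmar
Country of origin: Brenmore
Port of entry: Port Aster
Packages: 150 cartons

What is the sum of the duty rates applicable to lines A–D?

121%

Line A: pharmaceutical → 13.1; aqueous → 13.1.1; technical-grade → 13.1.1.3. Scheduled 23%. Brenmore agreement on 13.1: wholly obtained → 19% available; preferential 19%. → 19%.
Line B: inorganic → 13.2; powder → 13.2.2; technical-grade → 13.2.2.3. Scheduled 38%. anti-dumping (Fenwick, 13.2.2.3): +30%; total 38% + 30% = 68%. → 68%.
Line C: pigment → 13.3; granular → 13.3.1; crude → 13.3.1.3. Scheduled 11%. Brenmore agreement on 13.1: 13.3.1.3 not covered; anti-dumping (Brenmore, 13.3): +12%; total 11% + 12% = 23%. → 23%.
Line D: pharmaceutical → 13.1; granular → 13.1.4; crude → 13.1.4.2. Scheduled 3%. Brenmore agreement on 13.1: not wholly obtained; anti-dumping (Brenmore, 13.1.4): +8%; total 3% + 8% = 11%. → 11%.
Sum: 19% + 68% + 23% + 11% = 121%.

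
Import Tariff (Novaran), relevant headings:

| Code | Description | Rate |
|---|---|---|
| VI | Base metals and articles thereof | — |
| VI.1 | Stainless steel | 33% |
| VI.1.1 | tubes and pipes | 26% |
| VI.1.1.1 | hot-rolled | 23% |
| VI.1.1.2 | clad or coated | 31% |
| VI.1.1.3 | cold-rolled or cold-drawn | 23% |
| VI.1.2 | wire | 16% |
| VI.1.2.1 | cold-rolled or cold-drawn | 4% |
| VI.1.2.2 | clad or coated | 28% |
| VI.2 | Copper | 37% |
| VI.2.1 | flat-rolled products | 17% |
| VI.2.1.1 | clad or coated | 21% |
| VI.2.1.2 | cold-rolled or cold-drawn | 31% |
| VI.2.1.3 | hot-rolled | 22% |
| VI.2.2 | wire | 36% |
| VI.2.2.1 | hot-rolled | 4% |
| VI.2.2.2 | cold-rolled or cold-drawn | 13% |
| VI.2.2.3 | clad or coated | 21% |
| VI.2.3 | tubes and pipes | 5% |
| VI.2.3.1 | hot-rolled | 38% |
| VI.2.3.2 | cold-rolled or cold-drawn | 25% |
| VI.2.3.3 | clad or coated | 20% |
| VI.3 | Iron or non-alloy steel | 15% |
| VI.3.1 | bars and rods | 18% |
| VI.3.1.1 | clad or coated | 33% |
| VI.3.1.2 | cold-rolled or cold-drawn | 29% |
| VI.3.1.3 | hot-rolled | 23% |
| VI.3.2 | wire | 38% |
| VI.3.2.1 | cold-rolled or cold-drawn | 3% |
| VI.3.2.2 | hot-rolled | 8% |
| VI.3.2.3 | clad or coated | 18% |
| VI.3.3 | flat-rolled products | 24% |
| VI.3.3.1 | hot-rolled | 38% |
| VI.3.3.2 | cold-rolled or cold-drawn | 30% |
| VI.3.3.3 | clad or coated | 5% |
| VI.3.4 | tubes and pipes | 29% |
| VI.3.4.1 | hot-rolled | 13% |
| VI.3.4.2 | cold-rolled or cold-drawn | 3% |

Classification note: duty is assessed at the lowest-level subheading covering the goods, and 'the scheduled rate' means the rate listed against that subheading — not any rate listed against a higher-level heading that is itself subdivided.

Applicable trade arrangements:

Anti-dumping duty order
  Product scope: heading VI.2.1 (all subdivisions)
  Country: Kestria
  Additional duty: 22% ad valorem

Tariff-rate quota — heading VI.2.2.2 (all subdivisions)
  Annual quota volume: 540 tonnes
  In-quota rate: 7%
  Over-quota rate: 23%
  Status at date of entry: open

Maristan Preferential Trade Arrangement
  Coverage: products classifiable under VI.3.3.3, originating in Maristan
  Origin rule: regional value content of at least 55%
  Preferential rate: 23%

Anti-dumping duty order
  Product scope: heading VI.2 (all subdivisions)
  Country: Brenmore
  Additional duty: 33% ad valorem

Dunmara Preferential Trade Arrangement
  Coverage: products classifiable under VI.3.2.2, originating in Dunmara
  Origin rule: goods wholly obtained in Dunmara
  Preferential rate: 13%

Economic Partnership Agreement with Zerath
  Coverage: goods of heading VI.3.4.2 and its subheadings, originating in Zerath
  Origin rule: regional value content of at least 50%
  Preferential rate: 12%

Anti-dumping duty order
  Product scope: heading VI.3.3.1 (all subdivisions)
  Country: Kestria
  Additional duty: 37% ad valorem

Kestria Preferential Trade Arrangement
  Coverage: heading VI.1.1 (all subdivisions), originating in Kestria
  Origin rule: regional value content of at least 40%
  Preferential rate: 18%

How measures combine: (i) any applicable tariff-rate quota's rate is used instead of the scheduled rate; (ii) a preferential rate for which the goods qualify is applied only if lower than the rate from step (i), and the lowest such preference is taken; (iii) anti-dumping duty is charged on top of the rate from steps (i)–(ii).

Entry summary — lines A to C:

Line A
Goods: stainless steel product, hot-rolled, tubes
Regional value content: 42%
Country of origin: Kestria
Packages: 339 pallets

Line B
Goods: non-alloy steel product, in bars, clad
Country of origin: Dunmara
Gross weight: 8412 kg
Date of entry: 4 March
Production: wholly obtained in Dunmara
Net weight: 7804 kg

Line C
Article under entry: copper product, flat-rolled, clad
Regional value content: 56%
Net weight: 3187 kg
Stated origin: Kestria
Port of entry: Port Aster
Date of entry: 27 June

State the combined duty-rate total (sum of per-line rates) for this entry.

Line A: stainless steel → VI.1; tubes → VI.1.1; hot-rolled → VI.1.1.1. Scheduled 23%. Kestria agreement on VI.1.1: RVC ≥ 40% → 18% available; preferential 18%. → 18%.
Line B: non-alloy steel → VI.3; in bars → VI.3.1; clad → VI.3.1.1. Scheduled 33%. Dunmara agreement on VI.3.2.2: VI.3.1.1 not covered. → 33%.
Line C: copper → VI.2; flat-rolled → VI.2.1; clad → VI.2.1.1. Scheduled 21%. Kestria agreement on VI.1.1: VI.2.1.1 not covered; anti-dumping (Kestria, VI.2.1): +22%; total 21% + 22% = 43%. → 43%.
Sum: 18% + 33% + 43% = 94%.

94%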